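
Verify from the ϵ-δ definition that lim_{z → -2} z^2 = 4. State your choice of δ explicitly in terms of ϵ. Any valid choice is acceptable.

Let ϵ > 0. We seek δ > 0 with 0 < |z + 2| < δ ⇒ |z^2 − 4| < ϵ.
Factor: z^2 − 4 = (z + 2)(z - 2), so |z^2 − 4| = |z + 2|·|z - 2|.
Impose δ ≤ 2 so that |z| < 4; then |z - 2| ≤ 6.
Hence |z^2 − 4| ≤ 6|z + 2|, which is < ϵ once |z + 2| < ϵ/6.
Take δ = min(2, ϵ/6). If 0 < |z + 2| < δ then both bounds hold and |z^2 − 4| ≤ 6|z + 2| < 6·(ϵ/6) = ϵ.

δ = min(2, ϵ/6)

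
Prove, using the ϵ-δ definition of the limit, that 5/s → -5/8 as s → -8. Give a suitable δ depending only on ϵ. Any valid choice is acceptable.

Suppose ϵ > 0. We seek δ > 0 such that 0 < |s + 8| < δ implies |5/s + 5/8| < ϵ.
|5/s + 5/8| = 5·|-8 − s|/(8·|s|) = 5|s + 8|/(8|s|).
Restrict δ ≤ 4. Then |s + 8| < 4 gives |s| > 4, so 8|s| > 32.
Then |5/s + 5/8| < 5|s + 8|/32, which is < ϵ when |s + 8| < (32/5)ϵ.
Take δ = min(4, (32/5)ϵ). Then 0 < |s + 8| < δ gives both |s + 8| < 4 and |s + 8| < (32/5)ϵ, so |5/s + 5/8| < ϵ.

δ = min(4, (32/5)ϵ)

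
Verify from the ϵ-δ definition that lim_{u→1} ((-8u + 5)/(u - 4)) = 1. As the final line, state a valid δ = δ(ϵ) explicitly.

δ = min(3/2, (1/6)ϵ)

Fix ϵ > 0. We want δ > 0 with 0 < |u − 1| < δ ⇒ |(-8u + 5)/(u - 4) − 1| < ϵ.
Combining over a common denominator, (-8u + 5)/(u - 4) − 1 = [(-8u + 5)·(-3) − (-3)·(u - 4)] / [(-3)·(u - 4)] = 27(u − 1) / ((-3)(u - 4)).
So |(-8u + 5)/(u - 4) − 1| = 27|u − 1| / (3·|u − 4|).
Restrict δ ≤ 3/2. Then |u − 1| < 3/2 gives |u − 4| = |(u − 1) + (-3)| ≥ 3 − 3/2 = 3/2.
Hence |(-8u + 5)/(u - 4) − 1| < 27|u − 1|/(3·(3/2)) = 6|u − 1|, which is < ϵ once |u − 1| < (1/6)ϵ.
Take δ = min(3/2, (1/6)ϵ). Then 0 < |u − 1| < δ forces both bounds, so |(-8u + 5)/(u - 4) − 1| < ϵ.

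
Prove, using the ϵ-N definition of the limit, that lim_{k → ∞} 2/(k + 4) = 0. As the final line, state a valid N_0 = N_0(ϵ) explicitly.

N_0 = 2/ϵ

Suppose ϵ > 0. For k ≥ 1, |2/(k + 4) − 0| = 2/(k + 4) ≤ 2/k.
We need 2/k < ϵ, i.e. k > 2/ϵ.
Take N_0 = 2/ϵ. If k > N_0 then |2/(k + 4)| ≤ 2/k < ϵ.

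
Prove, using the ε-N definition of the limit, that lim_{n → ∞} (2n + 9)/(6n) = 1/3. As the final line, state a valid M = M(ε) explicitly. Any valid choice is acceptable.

M = (3/2)/ε

Suppose ε > 0. For n ≥ 1, |(2n + 9)/(6n) − (1/3)| = |54|/(6(6n)) = 54/(6(6n)).
Since 6n ≥ 6n for n ≥ 1, this is ≤ 54/(6·6n) = (3/2)/n.
So |(2n + 9)/(6n) − (1/3)| < ε whenever n > (3/2)/ε.
Take M = (3/2)/ε. If n > M then |(2n + 9)/(6n) − (1/3)| ≤ (3/2)/n < ε.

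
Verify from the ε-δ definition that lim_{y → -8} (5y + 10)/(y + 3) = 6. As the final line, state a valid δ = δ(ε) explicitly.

Let ε > 0. We want δ > 0 with 0 < |y + 8| < δ ⇒ |(5y + 10)/(y + 3) − 6| < ε.
Combining over a common denominator, (5y + 10)/(y + 3) − 6 = [(5y + 10)·(-5) − (-30)·(y + 3)] / [(-5)·(y + 3)] = 5(y + 8) / ((-5)(y + 3)).
So |(5y + 10)/(y + 3) − 6| = 5|y + 8| / (5·|y + 3|).
Restrict δ ≤ 5/2. Then |y + 8| < 5/2 gives |y + 3| = |(y + 8) + (-5)| ≥ 5 − 5/2 = 5/2.
Hence |(5y + 10)/(y + 3) − 6| < 5|y + 8|/(5·(5/2)) = (2/5)|y + 8|, which is < ε once |y + 8| < (5/2)ε.
Take δ = min(5/2, (5/2)ε). Then 0 < |y + 8| < δ forces both bounds, so |(5y + 10)/(y + 3) − 6| < ε.

δ = min(5/2, (5/2)ε)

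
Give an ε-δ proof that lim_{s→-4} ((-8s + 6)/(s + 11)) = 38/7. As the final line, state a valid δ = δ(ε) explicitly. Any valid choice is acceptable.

δ = min(7/2, (49/188)ε)

Fix ε > 0. We want δ > 0 with 0 < |s + 4| < δ ⇒ |(-8s + 6)/(s + 11) − (38/7)| < ε.
Combining over a common denominator, (-8s + 6)/(s + 11) − (38/7) = [(-8s + 6)·7 − 38·(s + 11)] / [7·(s + 11)] = -94(s + 4) / (7(s + 11)).
So |(-8s + 6)/(s + 11) − (38/7)| = 94|s + 4| / (7·|s + 11|).
Restrict δ ≤ 7/2. Then |s + 4| < 7/2 gives |s + 11| = |(s + 4) + 7| ≥ 7 − 7/2 = 7/2.
Hence |(-8s + 6)/(s + 11) − (38/7)| < 94|s + 4|/(7·(7/2)) = (188/49)|s + 4|, which is < ε once |s + 4| < (49/188)ε.
Take δ = min(7/2, (49/188)ε). Then 0 < |s + 4| < δ forces both bounds, so |(-8s + 6)/(s + 11) − (38/7)| < ε.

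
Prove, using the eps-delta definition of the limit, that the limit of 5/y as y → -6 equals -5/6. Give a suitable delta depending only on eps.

Suppose eps > 0. We seek delta > 0 such that 0 < |y + 6| < delta implies |5/y + 5/6| < eps.
|5/y + 5/6| = 5·|-6 − y|/(6·|y|) = 5|y + 6|/(6|y|).
Restrict delta ≤ 3. Then |y + 6| < 3 gives |y| > 3, so 6|y| > 18.
Then |5/y + 5/6| < 5|y + 6|/18, which is < eps when |y + 6| < (18/5)eps.
Take delta = min(3, (18/5)eps). Then 0 < |y + 6| < delta gives both |y + 6| < 3 and |y + 6| < (18/5)eps, so |5/y + 5/6| < eps.

delta = min(3, (18/5)eps)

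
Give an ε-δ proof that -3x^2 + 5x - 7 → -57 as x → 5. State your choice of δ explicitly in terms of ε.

δ = min(1, ε/28)

Let ε > 0 be given. We want δ > 0 such that 0 < |x − 5| < δ implies |(-3x^2 + 5x - 7) + 57| < ε.
(-3x^2 + 5x - 7) + 57 = -3x^2 + 5x + 50 = (x − 5)(-3x - 10).
So |(-3x^2 + 5x - 7) + 57| = |x − 5|·|-3x - 10|.
Assume first that |x − 5| < 1, so |x| < 6. Then |-3x - 10| ≤ 3·6 + 10 = 28.
Hence |(-3x^2 + 5x - 7) + 57| ≤ 28|x − 5| < ε provided |x − 5| < ε/28.
Choosing δ = min(1, ε/28) ensures both conditions, hence |(-3x^2 + 5x - 7) + 57| < ε.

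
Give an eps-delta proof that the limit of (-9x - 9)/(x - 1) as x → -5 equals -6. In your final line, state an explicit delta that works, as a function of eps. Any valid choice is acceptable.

Suppose eps > 0. We want delta > 0 with 0 < |x + 5| < delta ⇒ |(-9x - 9)/(x - 1) + 6| < eps.
Combining over a common denominator, (-9x - 9)/(x - 1) + 6 = [(-9x - 9)·(-6) − 36·(x - 1)] / [(-6)·(x - 1)] = 18(x + 5) / ((-6)(x - 1)).
So |(-9x - 9)/(x - 1) + 6| = 18|x + 5| / (6·|x − 1|).
Require delta ≤ 3, so |x − 1| ≥ |-6| − |x + 5| > 6 − 3 = 3.
Hence |(-9x - 9)/(x - 1) + 6| < 18|x + 5|/(6·3) = |x + 5|, which is < eps once |x + 5| < eps.
Take delta = min(3, eps). Then 0 < |x + 5| < delta forces both bounds, so |(-9x - 9)/(x - 1) + 6| < eps.

delta = min(3, eps)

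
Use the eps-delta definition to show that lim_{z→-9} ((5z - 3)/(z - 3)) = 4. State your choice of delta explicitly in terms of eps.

Fix eps > 0. We want delta > 0 with 0 < |z + 9| < delta ⇒ |(5z - 3)/(z - 3) − 4| < eps.
Combining over a common denominator, (5z - 3)/(z - 3) − 4 = [(5z - 3)·(-12) − (-48)·(z - 3)] / [(-12)·(z - 3)] = -12(z + 9) / ((-12)(z - 3)).
So |(5z - 3)/(z - 3) − 4| = 12|z + 9| / (12·|z − 3|).
Restrict delta ≤ 6. Then |z + 9| < 6 gives |z − 3| = |(z + 9) + (-12)| ≥ 12 − 6 = 6.
Hence |(5z - 3)/(z - 3) − 4| < 12|z + 9|/(12·6) = (1/6)|z + 9|, which is < eps once |z + 9| < 6eps.
Take delta = min(6, 6eps). Then 0 < |z + 9| < delta forces both bounds, so |(5z - 3)/(z - 3) − 4| < eps.

delta = min(6, 6eps)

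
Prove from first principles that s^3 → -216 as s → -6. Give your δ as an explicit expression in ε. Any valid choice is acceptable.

Fix ε > 0. We seek δ > 0 with 0 < |s + 6| < δ ⇒ |s^3 + 216| < ε.
Factor: s^3 + 216 = (s + 6)(s^2 - 6s + 36), so |s^3 + 216| = |s + 6|·|s^2 - 6s + 36|.
Impose δ ≤ 2 so that |s| < 8; then |s^2 - 6s + 36| ≤ 148.
Hence |s^3 + 216| ≤ 148|s + 6|, which is < ε once |s + 6| < ε/148.
Take δ = min(2, ε/148). If 0 < |s + 6| < δ then both bounds hold and |s^3 + 216| ≤ 148|s + 6| < 148·(ε/148) = ε.

δ = min(2, ε/148)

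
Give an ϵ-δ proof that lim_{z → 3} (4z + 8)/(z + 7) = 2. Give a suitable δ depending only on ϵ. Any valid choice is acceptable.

δ = min(5, (5/2)ϵ)

Let ϵ > 0. We want δ > 0 with 0 < |z − 3| < δ ⇒ |(4z + 8)/(z + 7) − 2| < ϵ.
Combining over a common denominator, (4z + 8)/(z + 7) − 2 = [(4z + 8)·10 − 20·(z + 7)] / [10·(z + 7)] = 20(z − 3) / (10(z + 7)).
So |(4z + 8)/(z + 7) − 2| = 20|z − 3| / (10·|z + 7|).
Restrict δ ≤ 5. Then |z − 3| < 5 gives |z + 7| = |(z − 3) + 10| ≥ 10 − 5 = 5.
Hence |(4z + 8)/(z + 7) − 2| < 20|z − 3|/(10·5) = (2/5)|z − 3|, which is < ϵ once |z − 3| < (5/2)ϵ.
Take δ = min(5, (5/2)ϵ). Then 0 < |z − 3| < δ forces both bounds, so |(4z + 8)/(z + 7) − 2| < ϵ.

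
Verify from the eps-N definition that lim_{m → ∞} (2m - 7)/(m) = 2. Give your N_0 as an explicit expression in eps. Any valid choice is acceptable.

Fix eps > 0. For m ≥ 1, |(2m - 7)/(m) − 2| = |-7|/((m)) = 7/((m)).
Since m ≥ m for m ≥ 1, this is ≤ 7/(m) = 7/m.
So |(2m - 7)/(m) − 2| < eps whenever m > 7/eps.
Take N_0 = 7/eps. If m > N_0 then |(2m - 7)/(m) − 2| ≤ 7/m < eps.

N_0 = 7/eps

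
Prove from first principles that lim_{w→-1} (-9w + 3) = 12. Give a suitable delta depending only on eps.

Let eps > 0 be given. We need delta > 0 so that 0 < |w + 1| < delta implies |(-9w + 3) − 12| < eps.
|(-9w + 3) − 12| = |-9w - 9| = 9|w + 1|.
So 9|w + 1| < eps exactly when |w + 1| < eps/9.
Take delta = eps/9. If 0 < |w + 1| < delta then |(-9w + 3) − 12| = 9|w + 1| < 9·(eps/9) = eps.

delta = eps/9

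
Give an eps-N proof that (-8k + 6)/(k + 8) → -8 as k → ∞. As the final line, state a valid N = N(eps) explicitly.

N = 70/eps

Fix eps > 0. For k ≥ 1, |(-8k + 6)/(k + 8) + 8| = |70|/((k + 8)) = 70/((k + 8)).
Since k + 8 ≥ k for k ≥ 1, this is ≤ 70/(k) = 70/k.
So |(-8k + 6)/(k + 8) + 8| < eps whenever k > 70/eps.
Take N = 70/eps. If k > N then |(-8k + 6)/(k + 8) + 8| ≤ 70/k < eps.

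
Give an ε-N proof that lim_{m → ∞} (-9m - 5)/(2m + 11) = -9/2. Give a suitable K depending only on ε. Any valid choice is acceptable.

Let ε > 0 be given. For m ≥ 1, |(-9m - 5)/(2m + 11) + 9/2| = |89|/(2(2m + 11)) = 89/(2(2m + 11)).
Since 2m + 11 ≥ 2m for m ≥ 1, this is ≤ 89/(2·2m) = (89/4)/m.
So |(-9m - 5)/(2m + 11) + 9/2| < ε whenever m > (89/4)/ε.
Take K = (89/4)/ε. If m > K then |(-9m - 5)/(2m + 11) + 9/2| ≤ (89/4)/m < ε.

K = (89/4)/ε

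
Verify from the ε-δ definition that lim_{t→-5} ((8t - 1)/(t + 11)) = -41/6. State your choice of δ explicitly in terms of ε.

Fix ε > 0. We want δ > 0 with 0 < |t + 5| < δ ⇒ |(8t - 1)/(t + 11) + 41/6| < ε.
Combining over a common denominator, (8t - 1)/(t + 11) + 41/6 = [(8t - 1)·6 − (-41)·(t + 11)] / [6·(t + 11)] = 89(t + 5) / (6(t + 11)).
So |(8t - 1)/(t + 11) + 41/6| = 89|t + 5| / (6·|t + 11|).
Require δ ≤ 3, so |t + 11| ≥ |6| − |t + 5| > 6 − 3 = 3.
Hence |(8t - 1)/(t + 11) + 41/6| < 89|t + 5|/(6·3) = (89/18)|t + 5|, which is < ε once |t + 5| < (18/89)ε.
Take δ = min(3, (18/89)ε). Then 0 < |t + 5| < δ forces both bounds, so |(8t - 1)/(t + 11) + 41/6| < ε.

δ = min(3, (18/89)ε)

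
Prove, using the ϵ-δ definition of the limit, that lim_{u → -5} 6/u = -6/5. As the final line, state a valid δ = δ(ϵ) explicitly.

Fix ϵ > 0. We seek δ > 0 such that 0 < |u + 5| < δ implies |6/u + 6/5| < ϵ.
|6/u + 6/5| = 6·|-5 − u|/(5·|u|) = 6|u + 5|/(5|u|).
Require δ ≤ 5/2 so that |u| > 5 − 5/2 = 5/2, hence 5|u| > 25/2.
Then |6/u + 6/5| < 6|u + 5|/(25/2), which is < ϵ when |u + 5| < (25/12)ϵ.
Take δ = min(5/2, (25/12)ϵ). Then 0 < |u + 5| < δ gives both |u + 5| < 5/2 and |u + 5| < (25/12)ϵ, so |6/u + 6/5| < ϵ.

δ = min(5/2, (25/12)ϵ)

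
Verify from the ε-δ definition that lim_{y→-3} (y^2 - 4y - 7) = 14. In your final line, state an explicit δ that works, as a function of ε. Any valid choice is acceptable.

Let ε > 0 be given. We want δ > 0 such that 0 < |y + 3| < δ implies |(y^2 - 4y - 7) − 14| < ε.
(y^2 - 4y - 7) − 14 = y^2 - 4y - 21 = (y + 3)(y - 7).
So |(y^2 - 4y - 7) − 14| = |y + 3|·|y - 7|.
Assume first that |y + 3| < 1, so |y| < 4. Then |y - 7| ≤ 4 + 7 = 11.
Hence |(y^2 - 4y - 7) − 14| ≤ 11|y + 3| < ε provided |y + 3| < ε/11.
Choosing δ = min(1, ε/11) ensures both conditions, hence |(y^2 - 4y - 7) − 14| < ε.

δ = min(1, ε/11)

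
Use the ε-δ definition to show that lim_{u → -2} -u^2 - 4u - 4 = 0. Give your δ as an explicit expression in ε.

δ = min(1, ε/5)

Fix ε > 0. We want δ > 0 such that 0 < |u + 2| < δ implies |(-u^2 - 4u - 4)| < ε.
(-u^2 - 4u - 4) = -u^2 - 4u - 4 = (u + 2)(-u - 2).
So |(-u^2 - 4u - 4)| = |u + 2|·|-u - 2|.
Require δ ≤ 1. Then |u + 2| < 1 gives |u| < 3, and by the triangle inequality |-u - 2| ≤ 3 + 2 = 5.
Hence |(-u^2 - 4u - 4)| ≤ 5|u + 2| < ε provided |u + 2| < ε/5.
Choosing δ = min(1, ε/5) ensures both conditions, hence |(-u^2 - 4u - 4)| < ε.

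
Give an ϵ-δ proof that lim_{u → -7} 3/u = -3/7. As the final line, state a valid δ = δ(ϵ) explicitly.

δ = min(7/2, (49/6)ϵ)

Suppose ϵ > 0. We seek δ > 0 such that 0 < |u + 7| < δ implies |3/u + 3/7| < ϵ.
|3/u + 3/7| = 3·|-7 − u|/(7·|u|) = 3|u + 7|/(7|u|).
Restrict δ ≤ 7/2. Then |u + 7| < 7/2 gives |u| > 7/2, so 7|u| > 49/2.
Then |3/u + 3/7| < 3|u + 7|/(49/2), which is < ϵ when |u + 7| < (49/6)ϵ.
Take δ = min(7/2, (49/6)ϵ). Then 0 < |u + 7| < δ gives both |u + 7| < 7/2 and |u + 7| < (49/6)ϵ, so |3/u + 3/7| < ϵ.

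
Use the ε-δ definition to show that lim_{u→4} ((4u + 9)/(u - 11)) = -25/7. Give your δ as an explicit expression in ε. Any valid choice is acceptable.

Let ε > 0. We want δ > 0 with 0 < |u − 4| < δ ⇒ |(4u + 9)/(u - 11) + 25/7| < ε.
Combining over a common denominator, (4u + 9)/(u - 11) + 25/7 = [(4u + 9)·(-7) − 25·(u - 11)] / [(-7)·(u - 11)] = -53(u − 4) / ((-7)(u - 11)).
So |(4u + 9)/(u - 11) + 25/7| = 53|u − 4| / (7·|u − 11|).
Restrict δ ≤ 7/2. Then |u − 4| < 7/2 gives |u − 11| = |(u − 4) + (-7)| ≥ 7 − 7/2 = 7/2.
Hence |(4u + 9)/(u - 11) + 25/7| < 53|u − 4|/(7·(7/2)) = (106/49)|u − 4|, which is < ε once |u − 4| < (49/106)ε.
Take δ = min(7/2, (49/106)ε). Then 0 < |u − 4| < δ forces both bounds, so |(4u + 9)/(u - 11) + 25/7| < ε.

δ = min(7/2, (49/106)ε)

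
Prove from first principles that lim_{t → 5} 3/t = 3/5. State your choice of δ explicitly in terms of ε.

Let ε > 0. We seek δ > 0 such that 0 < |t − 5| < δ implies |3/t − (3/5)| < ε.
|3/t − (3/5)| = 3·|5 − t|/(5·|t|) = 3|t − 5|/(5|t|).
Require δ ≤ 5/2 so that |t| > 5 − 5/2 = 5/2, hence 5|t| > 25/2.
Then |3/t − (3/5)| < 3|t − 5|/(25/2), which is < ε when |t − 5| < (25/6)ε.
Take δ = min(5/2, (25/6)ε). Then 0 < |t − 5| < δ gives both |t − 5| < 5/2 and |t − 5| < (25/6)ε, so |3/t − (3/5)| < ε.

δ = min(5/2, (25/6)ε)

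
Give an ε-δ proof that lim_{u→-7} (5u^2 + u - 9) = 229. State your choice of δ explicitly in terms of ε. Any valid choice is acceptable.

δ = min(1, ε/74)

Suppose ε > 0. We want δ > 0 such that 0 < |u + 7| < δ implies |(5u^2 + u - 9) − 229| < ε.
(5u^2 + u - 9) − 229 = 5u^2 + u - 238 = (u + 7)(5u - 34).
So |(5u^2 + u - 9) − 229| = |u + 7|·|5u - 34|.
Require δ ≤ 1. Then |u + 7| < 1 gives |u| < 8, and by the triangle inequality |5u - 34| ≤ 5·8 + 34 = 74.
Hence |(5u^2 + u - 9) − 229| ≤ 74|u + 7| < ε provided |u + 7| < ε/74.
Choosing δ = min(1, ε/74) ensures both conditions, hence |(5u^2 + u - 9) − 229| < ε.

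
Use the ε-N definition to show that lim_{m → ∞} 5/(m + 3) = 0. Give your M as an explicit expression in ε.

Fix ε > 0. For m ≥ 1, |5/(m + 3) − 0| = 5/(m + 3) ≤ 5/m.
We need 5/m < ε, i.e. m > 5/ε.
Take M = 5/ε. If m > M then |5/(m + 3)| ≤ 5/m < ε.

M = 5/ε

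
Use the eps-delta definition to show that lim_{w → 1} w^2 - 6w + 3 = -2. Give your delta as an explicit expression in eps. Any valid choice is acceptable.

delta = min(1, eps/7)

Let eps > 0. We want delta > 0 such that 0 < |w − 1| < delta implies |(w^2 - 6w + 3) + 2| < eps.
(w^2 - 6w + 3) + 2 = w^2 - 6w + 5 = (w − 1)(w - 5).
So |(w^2 - 6w + 3) + 2| = |w − 1|·|w - 5|.
Assume first that |w − 1| < 1, so |w| < 2. Then |w - 5| ≤ 2 + 5 = 7.
Hence |(w^2 - 6w + 3) + 2| ≤ 7|w − 1| < eps provided |w − 1| < eps/7.
Take delta = min(1, eps/7). Then 0 < |w − 1| < delta gives both |w − 1| < 1 and |w − 1| < eps/7, so |(w^2 - 6w + 3) + 2| < eps.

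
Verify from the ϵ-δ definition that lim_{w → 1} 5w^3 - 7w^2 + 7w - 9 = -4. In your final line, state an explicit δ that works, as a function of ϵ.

δ = min(2, ϵ/56)

Let ϵ > 0 be given. We want δ > 0 such that 0 < |w − 1| < δ implies |(5w^3 - 7w^2 + 7w - 9) + 4| < ϵ.
(5w^3 - 7w^2 + 7w - 9) + 4 = 5w^3 - 7w^2 + 7w - 5 = (w − 1)(5w^2 - 2w + 5).
So |(5w^3 - 7w^2 + 7w - 9) + 4| = |w − 1|·|5w^2 - 2w + 5|.
Require δ ≤ 2. Then |w − 1| < 2 gives |w| < 3, and by the triangle inequality |5w^2 - 2w + 5| ≤ 5·3^2 + 2·3 + 5 = 56.
Hence |(5w^3 - 7w^2 + 7w - 9) + 4| ≤ 56|w − 1| < ϵ provided |w − 1| < ϵ/56.
Take δ = min(2, ϵ/56). Then 0 < |w − 1| < δ gives both |w − 1| < 2 and |w − 1| < ϵ/56, so |(5w^3 - 7w^2 + 7w - 9) + 4| < ϵ.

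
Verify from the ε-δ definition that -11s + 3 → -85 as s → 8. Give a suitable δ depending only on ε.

δ = ε/11

Fix ε > 0. We need δ > 0 so that 0 < |s − 8| < δ implies |(-11s + 3) + 85| < ε.
|(-11s + 3) + 85| = |-11s + 88| = 11|s − 8|.
So 11|s − 8| < ε exactly when |s − 8| < ε/11.
Take δ = ε/11. If 0 < |s − 8| < δ then |(-11s + 3) + 85| = 11|s − 8| < 11·(ε/11) = ε.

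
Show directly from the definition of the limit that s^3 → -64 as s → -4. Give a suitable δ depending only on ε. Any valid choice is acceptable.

δ = min(1, ε/61)

Suppose ε > 0. We seek δ > 0 with 0 < |s + 4| < δ ⇒ |s^3 + 64| < ε.
Factor: s^3 + 64 = (s + 4)(s^2 - 4s + 16), so |s^3 + 64| = |s + 4|·|s^2 - 4s + 16|.
Restrict δ ≤ 1. Then |s + 4| < 1 gives |s| < 5, so by the triangle inequality |s^2 - 4s + 16| ≤ 5^2 + 4·5 + 16 = 61.
Hence |s^3 + 64| ≤ 61|s + 4|, which is < ε once |s + 4| < ε/61.
Take δ = min(1, ε/61). If 0 < |s + 4| < δ then both bounds hold and |s^3 + 64| ≤ 61|s + 4| < 61·(ε/61) = ε.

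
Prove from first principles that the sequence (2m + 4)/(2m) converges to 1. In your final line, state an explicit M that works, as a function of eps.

M = 2/eps

Let eps > 0. For m ≥ 1, |(2m + 4)/(2m) − 1| = |8|/(2(2m)) = 8/(2(2m)).
Since 2m ≥ 2m for m ≥ 1, this is ≤ 8/(2·2m) = 2/m.
So |(2m + 4)/(2m) − 1| < eps whenever m > 2/eps.
Take M = 2/eps. If m > M then |(2m + 4)/(2m) − 1| ≤ 2/m < eps.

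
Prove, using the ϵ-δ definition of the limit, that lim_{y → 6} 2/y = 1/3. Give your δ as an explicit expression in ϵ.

δ = min(3, 9ϵ)

Suppose ϵ > 0. We seek δ > 0 such that 0 < |y − 6| < δ implies |2/y − (1/3)| < ϵ.
|2/y − (1/3)| = 2·|6 − y|/(6·|y|) = 2|y − 6|/(6|y|).
Require δ ≤ 3 so that |y| > 6 − 3 = 3, hence 6|y| > 18.
Then |2/y − (1/3)| < 2|y − 6|/18, which is < ϵ when |y − 6| < 9ϵ.
Take δ = min(3, 9ϵ). Then 0 < |y − 6| < δ gives both |y − 6| < 3 and |y − 6| < 9ϵ, so |2/y − (1/3)| < ϵ.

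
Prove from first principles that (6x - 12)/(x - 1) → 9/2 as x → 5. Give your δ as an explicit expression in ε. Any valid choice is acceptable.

δ = min(2, (4/3)ε)

Suppose ε > 0. We want δ > 0 with 0 < |x − 5| < δ ⇒ |(6x - 12)/(x - 1) − (9/2)| < ε.
Combining over a common denominator, (6x - 12)/(x - 1) − (9/2) = [(6x - 12)·4 − 18·(x - 1)] / [4·(x - 1)] = 6(x − 5) / (4(x - 1)).
So |(6x - 12)/(x - 1) − (9/2)| = 6|x − 5| / (4·|x − 1|).
Require δ ≤ 2, so |x − 1| ≥ |4| − |x − 5| > 4 − 2 = 2.
Hence |(6x - 12)/(x - 1) − (9/2)| < 6|x − 5|/(4·2) = (3/4)|x − 5|, which is < ε once |x − 5| < (4/3)ε.
Take δ = min(2, (4/3)ε). Then 0 < |x − 5| < δ forces both bounds, so |(6x - 12)/(x - 1) − (9/2)| < ε.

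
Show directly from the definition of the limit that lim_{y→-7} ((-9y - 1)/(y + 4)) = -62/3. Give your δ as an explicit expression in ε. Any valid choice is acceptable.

δ = min(3/2, (9/70)ε)

Let ε > 0. We want δ > 0 with 0 < |y + 7| < δ ⇒ |(-9y - 1)/(y + 4) + 62/3| < ε.
Combining over a common denominator, (-9y - 1)/(y + 4) + 62/3 = [(-9y - 1)·(-3) − 62·(y + 4)] / [(-3)·(y + 4)] = -35(y + 7) / ((-3)(y + 4)).
So |(-9y - 1)/(y + 4) + 62/3| = 35|y + 7| / (3·|y + 4|).
Require δ ≤ 3/2, so |y + 4| ≥ |-3| − |y + 7| > 3 − 3/2 = 3/2.
Hence |(-9y - 1)/(y + 4) + 62/3| < 35|y + 7|/(3·(3/2)) = (70/9)|y + 7|, which is < ε once |y + 7| < (9/70)ε.
Take δ = min(3/2, (9/70)ε). Then 0 < |y + 7| < δ forces both bounds, so |(-9y - 1)/(y + 4) + 62/3| < ε.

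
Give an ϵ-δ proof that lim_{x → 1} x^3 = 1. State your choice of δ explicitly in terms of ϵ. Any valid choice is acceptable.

Fix ϵ > 0. We seek δ > 0 with 0 < |x − 1| < δ ⇒ |x^3 − 1| < ϵ.
Factor: x^3 − 1 = (x − 1)(x^2 + x + 1), so |x^3 − 1| = |x − 1|·|x^2 + x + 1|.
Impose δ ≤ 1 so that |x| < 2; then |x^2 + x + 1| ≤ 7.
Hence |x^3 − 1| ≤ 7|x − 1|, which is < ϵ once |x − 1| < ϵ/7.
Take δ = min(1, ϵ/7). If 0 < |x − 1| < δ then both bounds hold and |x^3 − 1| ≤ 7|x − 1| < 7·(ϵ/7) = ϵ.

δ = min(1, ϵ/7)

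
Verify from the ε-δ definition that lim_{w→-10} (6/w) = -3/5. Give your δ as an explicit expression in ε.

Let ε > 0 be given. We seek δ > 0 such that 0 < |w + 10| < δ implies |6/w + 3/5| < ε.
|6/w + 3/5| = 6·|-10 − w|/(10·|w|) = 6|w + 10|/(10|w|).
Require δ ≤ 5 so that |w| > 10 − 5 = 5, hence 10|w| > 50.
Then |6/w + 3/5| < 6|w + 10|/50, which is < ε when |w + 10| < (25/3)ε.
Take δ = min(5, (25/3)ε). Then 0 < |w + 10| < δ gives both |w + 10| < 5 and |w + 10| < (25/3)ε, so |6/w + 3/5| < ε.

δ = min(5, (25/3)ε)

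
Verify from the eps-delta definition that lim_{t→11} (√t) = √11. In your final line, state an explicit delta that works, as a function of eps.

Let eps > 0. We want delta > 0 such that 0 < |t − 11| < delta implies |√t − √11| < eps.
Rationalise: √t − √11 = (t − 11)/(√t + √11), so |√t − √11| = |t − 11|/(√t + √11).
Restrict delta ≤ 11 so that |t − 11| < 11 forces t > 0, and then √t + √11 > √11.
Hence |√t − √11| < |t − 11|/√11, which is < eps once |t − 11| < √11·eps.
Take delta = min(11, √11·eps). If 0 < |t − 11| < delta then t > 0 and |√t − √11| < |t − 11|/√11 < eps.

delta = min(11, √11·eps)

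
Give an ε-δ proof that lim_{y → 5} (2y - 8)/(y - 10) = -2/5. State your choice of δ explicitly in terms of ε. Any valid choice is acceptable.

Let ε > 0 be given. We want δ > 0 with 0 < |y − 5| < δ ⇒ |(2y - 8)/(y - 10) + 2/5| < ε.
Combining over a common denominator, (2y - 8)/(y - 10) + 2/5 = [(2y - 8)·(-5) − 2·(y - 10)] / [(-5)·(y - 10)] = -12(y − 5) / ((-5)(y - 10)).
So |(2y - 8)/(y - 10) + 2/5| = 12|y − 5| / (5·|y − 10|).
Require δ ≤ 5/2, so |y − 10| ≥ |-5| − |y − 5| > 5 − 5/2 = 5/2.
Hence |(2y - 8)/(y - 10) + 2/5| < 12|y − 5|/(5·(5/2)) = (24/25)|y − 5|, which is < ε once |y − 5| < (25/24)ε.
Take δ = min(5/2, (25/24)ε). Then 0 < |y − 5| < δ forces both bounds, so |(2y - 8)/(y - 10) + 2/5| < ε.

δ = min(5/2, (25/24)ε)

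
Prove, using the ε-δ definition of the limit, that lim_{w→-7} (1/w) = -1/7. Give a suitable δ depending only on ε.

Let ε > 0. We seek δ > 0 such that 0 < |w + 7| < δ implies |1/w + 1/7| < ε.
|1/w + 1/7| = |-7 − w|/(7·|w|) = |w + 7|/(7|w|).
Require δ ≤ 7/2 so that |w| > 7 − 7/2 = 7/2, hence 7|w| > 49/2.
Then |1/w + 1/7| < |w + 7|/(49/2), which is < ε when |w + 7| < (49/2)ε.
Take δ = min(7/2, (49/2)ε). Then 0 < |w + 7| < δ gives both |w + 7| < 7/2 and |w + 7| < (49/2)ε, so |1/w + 1/7| < ε.

δ = min(7/2, (49/2)ε)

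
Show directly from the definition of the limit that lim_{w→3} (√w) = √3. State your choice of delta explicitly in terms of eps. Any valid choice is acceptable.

delta = min(3, √3·eps)

Let eps > 0. We want delta > 0 such that 0 < |w − 3| < delta implies |√w − √3| < eps.
Rationalise: √w − √3 = (w − 3)/(√w + √3), so |√w − √3| = |w − 3|/(√w + √3).
Restrict delta ≤ 3 so that |w − 3| < 3 forces w > 0, and then √w + √3 > √3.
Hence |√w − √3| < |w − 3|/√3, which is < eps once |w − 3| < √3·eps.
Take delta = min(3, √3·eps). If 0 < |w − 3| < delta then w > 0 and |√w − √3| < |w − 3|/√3 < eps.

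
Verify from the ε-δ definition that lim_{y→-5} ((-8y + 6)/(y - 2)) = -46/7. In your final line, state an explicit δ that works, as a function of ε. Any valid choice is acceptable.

δ = min(7/2, (49/20)ε)

Let ε > 0 be given. We want δ > 0 with 0 < |y + 5| < δ ⇒ |(-8y + 6)/(y - 2) + 46/7| < ε.
Combining over a common denominator, (-8y + 6)/(y - 2) + 46/7 = [(-8y + 6)·(-7) − 46·(y - 2)] / [(-7)·(y - 2)] = 10(y + 5) / ((-7)(y - 2)).
So |(-8y + 6)/(y - 2) + 46/7| = 10|y + 5| / (7·|y − 2|).
Require δ ≤ 7/2, so |y − 2| ≥ |-7| − |y + 5| > 7 − 7/2 = 7/2.
Hence |(-8y + 6)/(y - 2) + 46/7| < 10|y + 5|/(7·(7/2)) = (20/49)|y + 5|, which is < ε once |y + 5| < (49/20)ε.
Take δ = min(7/2, (49/20)ε). Then 0 < |y + 5| < δ forces both bounds, so |(-8y + 6)/(y - 2) + 46/7| < ε.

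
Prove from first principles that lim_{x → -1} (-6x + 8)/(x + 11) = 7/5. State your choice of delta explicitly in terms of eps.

Let eps > 0 be given. We want delta > 0 with 0 < |x + 1| < delta ⇒ |(-6x + 8)/(x + 11) − (7/5)| < eps.
Combining over a common denominator, (-6x + 8)/(x + 11) − (7/5) = [(-6x + 8)·10 − 14·(x + 11)] / [10·(x + 11)] = -74(x + 1) / (10(x + 11)).
So |(-6x + 8)/(x + 11) − (7/5)| = 74|x + 1| / (10·|x + 11|).
Restrict delta ≤ 5. Then |x + 1| < 5 gives |x + 11| = |(x + 1) + 10| ≥ 10 − 5 = 5.
Hence |(-6x + 8)/(x + 11) − (7/5)| < 74|x + 1|/(10·5) = (37/25)|x + 1|, which is < eps once |x + 1| < (25/37)eps.
Take delta = min(5, (25/37)eps). Then 0 < |x + 1| < delta forces both bounds, so |(-6x + 8)/(x + 11) − (7/5)| < eps.

delta = min(5, (25/37)eps)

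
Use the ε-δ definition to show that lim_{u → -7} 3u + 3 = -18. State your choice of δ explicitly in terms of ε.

Let ε > 0. We need δ > 0 so that 0 < |u + 7| < δ implies |(3u + 3) + 18| < ε.
Since (3u + 3) + 18 = 3(u + 7), we have |(3u + 3) + 18| = 3|u + 7|.
Thus it suffices that |u + 7| < ε/3.
Choosing δ = ε/3 gives |(3u + 3) + 18| = 3|u + 7| < ε whenever |u + 7| < δ.

δ = ε/3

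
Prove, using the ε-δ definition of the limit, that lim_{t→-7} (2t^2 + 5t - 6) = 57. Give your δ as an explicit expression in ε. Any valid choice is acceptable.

δ = min(1, ε/25)

Fix ε > 0. We want δ > 0 such that 0 < |t + 7| < δ implies |(2t^2 + 5t - 6) − 57| < ε.
(2t^2 + 5t - 6) − 57 = 2t^2 + 5t - 63 = (t + 7)(2t - 9).
So |(2t^2 + 5t - 6) − 57| = |t + 7|·|2t - 9|.
Assume first that |t + 7| < 1, so |t| < 8. Then |2t - 9| ≤ 2·8 + 9 = 25.
Hence |(2t^2 + 5t - 6) − 57| ≤ 25|t + 7| < ε provided |t + 7| < ε/25.
Choosing δ = min(1, ε/25) ensures both conditions, hence |(2t^2 + 5t - 6) − 57| < ε.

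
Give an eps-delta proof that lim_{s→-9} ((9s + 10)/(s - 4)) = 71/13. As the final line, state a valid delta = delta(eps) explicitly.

Let eps > 0. We want delta > 0 with 0 < |s + 9| < delta ⇒ |(9s + 10)/(s - 4) − (71/13)| < eps.
Combining over a common denominator, (9s + 10)/(s - 4) − (71/13) = [(9s + 10)·(-13) − (-71)·(s - 4)] / [(-13)·(s - 4)] = -46(s + 9) / ((-13)(s - 4)).
So |(9s + 10)/(s - 4) − (71/13)| = 46|s + 9| / (13·|s − 4|).
Restrict delta ≤ 13/2. Then |s + 9| < 13/2 gives |s − 4| = |(s + 9) + (-13)| ≥ 13 − 13/2 = 13/2.
Hence |(9s + 10)/(s - 4) − (71/13)| < 46|s + 9|/(13·(13/2)) = (92/169)|s + 9|, which is < eps once |s + 9| < (169/92)eps.
Take delta = min(13/2, (169/92)eps). Then 0 < |s + 9| < delta forces both bounds, so |(9s + 10)/(s - 4) − (71/13)| < eps.

delta = min(13/2, (169/92)eps)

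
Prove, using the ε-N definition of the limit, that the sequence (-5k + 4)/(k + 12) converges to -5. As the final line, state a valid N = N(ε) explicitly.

N = 64/ε

Let ε > 0. For k ≥ 1, |(-5k + 4)/(k + 12) + 5| = |64|/((k + 12)) = 64/((k + 12)).
Since k + 12 ≥ k for k ≥ 1, this is ≤ 64/(k) = 64/k.
So |(-5k + 4)/(k + 12) + 5| < ε whenever k > 64/ε.
Take N = 64/ε. If k > N then |(-5k + 4)/(k + 12) + 5| ≤ 64/k < ε.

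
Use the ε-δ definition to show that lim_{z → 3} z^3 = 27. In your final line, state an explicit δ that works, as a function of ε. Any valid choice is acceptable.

Fix ε > 0. We seek δ > 0 with 0 < |z − 3| < δ ⇒ |z^3 − 27| < ε.
Factor: z^3 − 27 = (z − 3)(z^2 + 3z + 9), so |z^3 − 27| = |z − 3|·|z^2 + 3z + 9|.
Restrict δ ≤ 1. Then |z − 3| < 1 gives |z| < 4, so by the triangle inequality |z^2 + 3z + 9| ≤ 4^2 + 3·4 + 9 = 37.
Hence |z^3 − 27| ≤ 37|z − 3|, which is < ε once |z − 3| < ε/37.
Take δ = min(1, ε/37). If 0 < |z − 3| < δ then both bounds hold and |z^3 − 27| ≤ 37|z − 3| < 37·(ε/37) = ε.

δ = min(1, ε/37)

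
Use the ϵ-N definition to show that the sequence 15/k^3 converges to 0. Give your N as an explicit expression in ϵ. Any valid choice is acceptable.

Let ϵ > 0 be given. For k ≥ 1, |15/k^3 − 0| = 15/k^3.
15/k^3 < ϵ ⇔ k^3 > 15/ϵ ⇔ k > (15/ϵ)^{1/3}.
Take N = (15/ϵ)^{1/3}. Then k > N implies 15/k^3 < ϵ.

N = (15/ϵ)^{1/3}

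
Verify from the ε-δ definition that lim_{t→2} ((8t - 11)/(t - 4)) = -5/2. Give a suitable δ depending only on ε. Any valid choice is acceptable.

Let ε > 0. We want δ > 0 with 0 < |t − 2| < δ ⇒ |(8t - 11)/(t - 4) + 5/2| < ε.
Combining over a common denominator, (8t - 11)/(t - 4) + 5/2 = [(8t - 11)·(-2) − 5·(t - 4)] / [(-2)·(t - 4)] = -21(t − 2) / ((-2)(t - 4)).
So |(8t - 11)/(t - 4) + 5/2| = 21|t − 2| / (2·|t − 4|).
Require δ ≤ 1, so |t − 4| ≥ |-2| − |t − 2| > 2 − 1 = 1.
Hence |(8t - 11)/(t - 4) + 5/2| < 21|t − 2|/(2·1) = (21/2)|t − 2|, which is < ε once |t − 2| < (2/21)ε.
Take δ = min(1, (2/21)ε). Then 0 < |t − 2| < δ forces both bounds, so |(8t - 11)/(t - 4) + 5/2| < ε.

δ = min(1, (2/21)ε)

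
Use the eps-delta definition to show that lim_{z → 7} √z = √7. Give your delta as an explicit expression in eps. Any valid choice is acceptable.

delta = min(7, √7·eps)

Suppose eps > 0. We want delta > 0 such that 0 < |z − 7| < delta implies |√z − √7| < eps.
Multiplying by the conjugate, |√z − √7| = |z − 7|/(√z + √7).
Restrict delta ≤ 7 so that |z − 7| < 7 forces z > 0, and then √z + √7 > √7.
Hence |√z − √7| < |z − 7|/√7, which is < eps once |z − 7| < √7·eps.
Take delta = min(7, √7·eps). If 0 < |z − 7| < delta then z > 0 and |√z − √7| < |z − 7|/√7 < eps.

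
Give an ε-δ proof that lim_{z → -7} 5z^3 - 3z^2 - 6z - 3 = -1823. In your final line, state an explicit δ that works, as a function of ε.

Let ε > 0. We want δ > 0 such that 0 < |z + 7| < δ implies |(5z^3 - 3z^2 - 6z - 3) + 1823| < ε.
(5z^3 - 3z^2 - 6z - 3) + 1823 = 5z^3 - 3z^2 - 6z + 1820 = (z + 7)(5z^2 - 38z + 260).
So |(5z^3 - 3z^2 - 6z - 3) + 1823| = |z + 7|·|5z^2 - 38z + 260|.
Assume first that |z + 7| < 2, so |z| < 9. Then |5z^2 - 38z + 260| ≤ 5·9^2 + 38·9 + 260 = 1007.
Hence |(5z^3 - 3z^2 - 6z - 3) + 1823| ≤ 1007|z + 7| < ε provided |z + 7| < ε/1007.
Choosing δ = min(2, ε/1007) ensures both conditions, hence |(5z^3 - 3z^2 - 6z - 3) + 1823| < ε.

δ = min(2, ε/1007)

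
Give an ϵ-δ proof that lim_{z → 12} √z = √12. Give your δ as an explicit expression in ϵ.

Let ϵ > 0 be given. We want δ > 0 such that 0 < |z − 12| < δ implies |√z − √12| < ϵ.
Rationalise: √z − √12 = (z − 12)/(√z + √12), so |√z − √12| = |z − 12|/(√z + √12).
Restrict δ ≤ 12 so that |z − 12| < 12 forces z > 0, and then √z + √12 > √12.
Hence |√z − √12| < |z − 12|/√12, which is < ϵ once |z − 12| < √12·ϵ.
Take δ = min(12, √12·ϵ). If 0 < |z − 12| < δ then z > 0 and |√z − √12| < |z − 12|/√12 < ϵ.

δ = min(12, √12·ϵ)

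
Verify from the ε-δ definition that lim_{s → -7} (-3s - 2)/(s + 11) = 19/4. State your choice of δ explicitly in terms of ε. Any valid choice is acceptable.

Let ε > 0 be given. We want δ > 0 with 0 < |s + 7| < δ ⇒ |(-3s - 2)/(s + 11) − (19/4)| < ε.
Combining over a common denominator, (-3s - 2)/(s + 11) − (19/4) = [(-3s - 2)·4 − 19·(s + 11)] / [4·(s + 11)] = -31(s + 7) / (4(s + 11)).
So |(-3s - 2)/(s + 11) − (19/4)| = 31|s + 7| / (4·|s + 11|).
Restrict δ ≤ 2. Then |s + 7| < 2 gives |s + 11| = |(s + 7) + 4| ≥ 4 − 2 = 2.
Hence |(-3s - 2)/(s + 11) − (19/4)| < 31|s + 7|/(4·2) = (31/8)|s + 7|, which is < ε once |s + 7| < (8/31)ε.
Take δ = min(2, (8/31)ε). Then 0 < |s + 7| < δ forces both bounds, so |(-3s - 2)/(s + 11) − (19/4)| < ε.

δ = min(2, (8/31)ε)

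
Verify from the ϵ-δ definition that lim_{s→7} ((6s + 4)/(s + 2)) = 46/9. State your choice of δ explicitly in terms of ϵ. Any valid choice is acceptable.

δ = min(9/2, (81/16)ϵ)

Let ϵ > 0. We want δ > 0 with 0 < |s − 7| < δ ⇒ |(6s + 4)/(s + 2) − (46/9)| < ϵ.
Combining over a common denominator, (6s + 4)/(s + 2) − (46/9) = [(6s + 4)·9 − 46·(s + 2)] / [9·(s + 2)] = 8(s − 7) / (9(s + 2)).
So |(6s + 4)/(s + 2) − (46/9)| = 8|s − 7| / (9·|s + 2|).
Require δ ≤ 9/2, so |s + 2| ≥ |9| − |s − 7| > 9 − 9/2 = 9/2.
Hence |(6s + 4)/(s + 2) − (46/9)| < 8|s − 7|/(9·(9/2)) = (16/81)|s − 7|, which is < ϵ once |s − 7| < (81/16)ϵ.
Take δ = min(9/2, (81/16)ϵ). Then 0 < |s − 7| < δ forces both bounds, so |(6s + 4)/(s + 2) − (46/9)| < ϵ.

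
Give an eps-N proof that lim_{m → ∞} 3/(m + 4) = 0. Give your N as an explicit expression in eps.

N = 3/eps

Let eps > 0. For m ≥ 1, |3/(m + 4) − 0| = 3/(m + 4) ≤ 3/m.
We need 3/m < eps, i.e. m > 3/eps.
Take N = 3/eps. If m > N then |3/(m + 4)| ≤ 3/m < eps.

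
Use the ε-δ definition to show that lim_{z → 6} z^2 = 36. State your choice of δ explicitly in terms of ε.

Fix ε > 0. We seek δ > 0 with 0 < |z − 6| < δ ⇒ |z^2 − 36| < ε.
Factor: z^2 − 36 = (z − 6)(z + 6), so |z^2 − 36| = |z − 6|·|z + 6|.
Restrict δ ≤ 2. Then |z − 6| < 2 gives |z| < 8, so by the triangle inequality |z + 6| ≤ 8 + 6 = 14.
Hence |z^2 − 36| ≤ 14|z − 6|, which is < ε once |z − 6| < ε/14.
Take δ = min(2, ε/14). If 0 < |z − 6| < δ then both bounds hold and |z^2 − 36| ≤ 14|z − 6| < 14·(ε/14) = ε.

δ = min(2, ε/14)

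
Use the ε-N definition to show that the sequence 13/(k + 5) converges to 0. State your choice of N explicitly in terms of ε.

N = 13/ε

Let ε > 0 be given. For k ≥ 1, |13/(k + 5) − 0| = 13/(k + 5) ≤ 13/k.
We need 13/k < ε, i.e. k > 13/ε.
Take N = 13/ε. If k > N then |13/(k + 5)| ≤ 13/k < ε.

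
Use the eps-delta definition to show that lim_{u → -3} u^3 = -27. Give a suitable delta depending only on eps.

Suppose eps > 0. We seek delta > 0 with 0 < |u + 3| < delta ⇒ |u^3 + 27| < eps.
Factor: u^3 + 27 = (u + 3)(u^2 - 3u + 9), so |u^3 + 27| = |u + 3|·|u^2 - 3u + 9|.
Restrict delta ≤ 1. Then |u + 3| < 1 gives |u| < 4, so by the triangle inequality |u^2 - 3u + 9| ≤ 4^2 + 3·4 + 9 = 37.
Hence |u^3 + 27| ≤ 37|u + 3|, which is < eps once |u + 3| < eps/37.
Take delta = min(1, eps/37). If 0 < |u + 3| < delta then both bounds hold and |u^3 + 27| ≤ 37|u + 3| < 37·(eps/37) = eps.

delta = min(1, eps/37)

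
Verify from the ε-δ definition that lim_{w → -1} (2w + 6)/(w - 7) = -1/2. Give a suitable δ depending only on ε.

Let ε > 0 be given. We want δ > 0 with 0 < |w + 1| < δ ⇒ |(2w + 6)/(w - 7) + 1/2| < ε.
Combining over a common denominator, (2w + 6)/(w - 7) + 1/2 = [(2w + 6)·(-8) − 4·(w - 7)] / [(-8)·(w - 7)] = -20(w + 1) / ((-8)(w - 7)).
So |(2w + 6)/(w - 7) + 1/2| = 20|w + 1| / (8·|w − 7|).
Require δ ≤ 4, so |w − 7| ≥ |-8| − |w + 1| > 8 − 4 = 4.
Hence |(2w + 6)/(w - 7) + 1/2| < 20|w + 1|/(8·4) = (5/8)|w + 1|, which is < ε once |w + 1| < (8/5)ε.
Take δ = min(4, (8/5)ε). Then 0 < |w + 1| < δ forces both bounds, so |(2w + 6)/(w - 7) + 1/2| < ε.

δ = min(4, (8/5)ε)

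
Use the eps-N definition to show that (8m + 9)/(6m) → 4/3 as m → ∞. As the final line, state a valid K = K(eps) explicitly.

K = (3/2)/eps

Let eps > 0. For m ≥ 1, |(8m + 9)/(6m) − (4/3)| = |54|/(6(6m)) = 54/(6(6m)).
Since 6m ≥ 6m for m ≥ 1, this is ≤ 54/(6·6m) = (3/2)/m.
So |(8m + 9)/(6m) − (4/3)| < eps whenever m > (3/2)/eps.
Take K = (3/2)/eps. If m > K then |(8m + 9)/(6m) − (4/3)| ≤ (3/2)/m < eps.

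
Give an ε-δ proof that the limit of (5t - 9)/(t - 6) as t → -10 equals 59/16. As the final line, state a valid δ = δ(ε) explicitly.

Let ε > 0. We want δ > 0 with 0 < |t + 10| < δ ⇒ |(5t - 9)/(t - 6) − (59/16)| < ε.
Combining over a common denominator, (5t - 9)/(t - 6) − (59/16) = [(5t - 9)·(-16) − (-59)·(t - 6)] / [(-16)·(t - 6)] = -21(t + 10) / ((-16)(t - 6)).
So |(5t - 9)/(t - 6) − (59/16)| = 21|t + 10| / (16·|t − 6|).
Restrict δ ≤ 8. Then |t + 10| < 8 gives |t − 6| = |(t + 10) + (-16)| ≥ 16 − 8 = 8.
Hence |(5t - 9)/(t - 6) − (59/16)| < 21|t + 10|/(16·8) = (21/128)|t + 10|, which is < ε once |t + 10| < (128/21)ε.
Take δ = min(8, (128/21)ε). Then 0 < |t + 10| < δ forces both bounds, so |(5t - 9)/(t - 6) − (59/16)| < ε.

δ = min(8, (128/21)ε)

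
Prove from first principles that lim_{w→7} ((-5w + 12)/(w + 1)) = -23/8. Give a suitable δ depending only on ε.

Let ε > 0. We want δ > 0 with 0 < |w − 7| < δ ⇒ |(-5w + 12)/(w + 1) + 23/8| < ε.
Combining over a common denominator, (-5w + 12)/(w + 1) + 23/8 = [(-5w + 12)·8 − (-23)·(w + 1)] / [8·(w + 1)] = -17(w − 7) / (8(w + 1)).
So |(-5w + 12)/(w + 1) + 23/8| = 17|w − 7| / (8·|w + 1|).
Restrict δ ≤ 4. Then |w − 7| < 4 gives |w + 1| = |(w − 7) + 8| ≥ 8 − 4 = 4.
Hence |(-5w + 12)/(w + 1) + 23/8| < 17|w − 7|/(8·4) = (17/32)|w − 7|, which is < ε once |w − 7| < (32/17)ε.
Take δ = min(4, (32/17)ε). Then 0 < |w − 7| < δ forces both bounds, so |(-5w + 12)/(w + 1) + 23/8| < ε.

δ = min(4, (32/17)ε)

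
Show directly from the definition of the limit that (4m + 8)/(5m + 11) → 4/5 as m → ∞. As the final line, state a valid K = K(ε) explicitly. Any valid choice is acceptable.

Suppose ε > 0. For m ≥ 1, |(4m + 8)/(5m + 11) − (4/5)| = |-4|/(5(5m + 11)) = 4/(5(5m + 11)).
Since 5m + 11 ≥ 5m for m ≥ 1, this is ≤ 4/(5·5m) = (4/25)/m.
So |(4m + 8)/(5m + 11) − (4/5)| < ε whenever m > (4/25)/ε.
Take K = (4/25)/ε. If m > K then |(4m + 8)/(5m + 11) − (4/5)| ≤ (4/25)/m < ε.

K = (4/25)/ε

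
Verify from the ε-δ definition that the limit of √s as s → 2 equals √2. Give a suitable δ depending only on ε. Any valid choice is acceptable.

δ = min(2, √2·ε)

Suppose ε > 0. We want δ > 0 such that 0 < |s − 2| < δ implies |√s − √2| < ε.
Rationalise: √s − √2 = (s − 2)/(√s + √2), so |√s − √2| = |s − 2|/(√s + √2).
Restrict δ ≤ 2 so that |s − 2| < 2 forces s > 0, and then √s + √2 > √2.
Hence |√s − √2| < |s − 2|/√2, which is < ε once |s − 2| < √2·ε.
Take δ = min(2, √2·ε). If 0 < |s − 2| < δ then s > 0 and |√s − √2| < |s − 2|/√2 < ε.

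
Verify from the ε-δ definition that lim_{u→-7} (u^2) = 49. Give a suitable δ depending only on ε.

δ = min(1, ε/15)

Suppose ε > 0. We seek δ > 0 with 0 < |u + 7| < δ ⇒ |u^2 − 49| < ε.
Factor: u^2 − 49 = (u + 7)(u - 7), so |u^2 − 49| = |u + 7|·|u - 7|.
Impose δ ≤ 1 so that |u| < 8; then |u - 7| ≤ 15.
Hence |u^2 − 49| ≤ 15|u + 7|, which is < ε once |u + 7| < ε/15.
Take δ = min(1, ε/15). If 0 < |u + 7| < δ then both bounds hold and |u^2 − 49| ≤ 15|u + 7| < 15·(ε/15) = ε.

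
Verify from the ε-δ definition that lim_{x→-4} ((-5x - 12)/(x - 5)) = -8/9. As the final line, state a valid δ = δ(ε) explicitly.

Let ε > 0. We want δ > 0 with 0 < |x + 4| < δ ⇒ |(-5x - 12)/(x - 5) + 8/9| < ε.
Combining over a common denominator, (-5x - 12)/(x - 5) + 8/9 = [(-5x - 12)·(-9) − 8·(x - 5)] / [(-9)·(x - 5)] = 37(x + 4) / ((-9)(x - 5)).
So |(-5x - 12)/(x - 5) + 8/9| = 37|x + 4| / (9·|x − 5|).
Restrict δ ≤ 9/2. Then |x + 4| < 9/2 gives |x − 5| = |(x + 4) + (-9)| ≥ 9 − 9/2 = 9/2.
Hence |(-5x - 12)/(x - 5) + 8/9| < 37|x + 4|/(9·(9/2)) = (74/81)|x + 4|, which is < ε once |x + 4| < (81/74)ε.
Take δ = min(9/2, (81/74)ε). Then 0 < |x + 4| < δ forces both bounds, so |(-5x - 12)/(x - 5) + 8/9| < ε.

δ = min(9/2, (81/74)ε)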